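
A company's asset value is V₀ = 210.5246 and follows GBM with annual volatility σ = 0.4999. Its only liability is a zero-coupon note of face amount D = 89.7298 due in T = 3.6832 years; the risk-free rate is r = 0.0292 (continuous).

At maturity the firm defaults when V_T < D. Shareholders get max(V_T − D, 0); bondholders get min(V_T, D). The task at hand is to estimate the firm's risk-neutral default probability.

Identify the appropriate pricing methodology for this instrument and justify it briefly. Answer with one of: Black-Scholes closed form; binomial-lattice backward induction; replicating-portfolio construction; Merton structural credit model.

framework: Merton structural credit model

Key observation: assets follow a GBM and default happens iff V_T < 89.7298; valuing claims on that split (equity as a call, risky debt as the residual) is the structural model's definition.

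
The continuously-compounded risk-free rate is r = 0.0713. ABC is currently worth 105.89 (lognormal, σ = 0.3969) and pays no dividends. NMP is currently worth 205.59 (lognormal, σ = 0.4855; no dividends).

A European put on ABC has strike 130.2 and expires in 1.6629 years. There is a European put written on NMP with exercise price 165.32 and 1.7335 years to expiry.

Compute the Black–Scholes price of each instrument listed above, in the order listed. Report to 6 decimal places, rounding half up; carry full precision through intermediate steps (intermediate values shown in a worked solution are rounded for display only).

[ABC put K=130.2]
σ√T = 0.3969·√1.6629 = 0.511816
d₁ = (ln(S/K) + (r+σ²/2)T) / (σ√T) = (ln(105.89/130.2) + (0.0713+0.3969²/2)·1.6629) / 0.511816 = (-0.206671 + 0.249543) / 0.511816 = 0.083764
d₂ = d₁ − σ√T = 0.083764 − 0.511816 = -0.428052
e^{−rT} = 0.888194
N(−d₁) = 0.466622,  N(−d₂) = 0.665693
price = K·e^{−rT}·N(−d₂) − S·N(−d₁) = 76.982719 − 49.410602 = 27.572117
[NMP put K=165.32]
σ√T = 0.4855·√1.7335 = 0.639221
d₁ = (ln(S/K) + (r+σ²/2)T) / (σ√T) = (ln(205.59/165.32) + (0.0713+0.4855²/2)·1.7335) / 0.639221 = (0.218001 + 0.327900) / 0.639221 = 0.854010
d₂ = d₁ − σ√T = 0.854010 − 0.639221 = 0.214789
e^{−rT} = 0.883735
N(−d₁) = 0.196550,  N(−d₂) = 0.414966
price = K·e^{−rT}·N(−d₂) − S·N(−d₁) = 60.626110 − 40.408655 = 20.217456

price(ABC put K=130.2) = 27.572117
price(NMP put K=165.32) = 20.217456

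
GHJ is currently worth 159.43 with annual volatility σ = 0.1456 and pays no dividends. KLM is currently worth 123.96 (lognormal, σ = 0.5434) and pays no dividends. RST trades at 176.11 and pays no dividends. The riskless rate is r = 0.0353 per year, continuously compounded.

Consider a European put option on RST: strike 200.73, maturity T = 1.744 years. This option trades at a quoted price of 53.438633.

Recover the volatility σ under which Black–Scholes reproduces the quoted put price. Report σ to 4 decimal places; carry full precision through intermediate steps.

At σ = 0.4964 the Black–Scholes value reproduces the quote:
σ√T = 0.4964·√1.744 = 0.655549
d₁ = (ln(S/K) + (r+σ²/2)T) / (σ√T) = (ln(176.11/200.73) + (0.0353+0.4964²/2)·1.744) / 0.655549 = (-0.130852 + 0.276435) / 0.655549 = 0.222079
d₂ = d₁ − σ√T = 0.222079 − 0.655549 = -0.433470
e^{−rT} = 0.940294
N(−d₁) = 0.412126,  N(−d₂) = 0.667663
V = K·e^{−rT}·N(−d₂) − S·N(−d₁) = 126.018202 − 72.579569 = 53.438633 (matching the quote); vega is positive throughout, so no other σ reproduces this price

sigma = 0.4964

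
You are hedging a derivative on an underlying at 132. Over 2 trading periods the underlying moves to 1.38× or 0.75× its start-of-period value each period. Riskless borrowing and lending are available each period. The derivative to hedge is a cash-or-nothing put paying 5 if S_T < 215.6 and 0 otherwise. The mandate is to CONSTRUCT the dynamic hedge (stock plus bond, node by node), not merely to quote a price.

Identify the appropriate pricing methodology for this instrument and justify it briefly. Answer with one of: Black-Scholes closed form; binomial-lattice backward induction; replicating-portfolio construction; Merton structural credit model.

framework: replicating-portfolio construction

Key observation: what is demanded is not a single number but the (Δ, B) position at each node of the 1.38/0.75 tree starting at 132; constructing those positions is the replicating-portfolio method.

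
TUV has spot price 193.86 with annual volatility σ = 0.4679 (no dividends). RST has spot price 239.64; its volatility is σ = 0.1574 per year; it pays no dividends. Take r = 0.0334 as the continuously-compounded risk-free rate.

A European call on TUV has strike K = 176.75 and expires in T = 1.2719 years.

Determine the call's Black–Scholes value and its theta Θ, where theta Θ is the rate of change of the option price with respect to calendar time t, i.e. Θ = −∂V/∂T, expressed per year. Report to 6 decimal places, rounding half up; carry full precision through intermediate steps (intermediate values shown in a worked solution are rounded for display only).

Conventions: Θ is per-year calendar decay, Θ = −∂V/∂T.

σ√T = 0.4679·√1.2719 = 0.527691
d₁ = (ln(S/K) + (r+σ²/2)T) / (σ√T) = (ln(193.86/176.75) + (0.0334+0.4679²/2)·1.2719) / 0.527691 = (0.092400 + 0.181710) / 0.527691 = 0.519452
d₂ = d₁ − σ√T = 0.519452 − 0.527691 = -0.008239
e^{−rT} = 0.958408
N(d₁) = 0.698277,  N(d₂) = 0.496713
Call price V = S·N(d₁) − K·e^{−rT}·N(d₂) = 135.368040 − 84.142573 = 51.225467
φ(d₁) = (1/√(2π))·e^{−d₁²/2} = 0.348592
Θ = −S·φ(d₁)·σ/(2√T) − r·K·e^{−rT}·N(d₂) = −14.018510 − 2.810362 = -16.828872

price = 51.225467
Θ = -16.828872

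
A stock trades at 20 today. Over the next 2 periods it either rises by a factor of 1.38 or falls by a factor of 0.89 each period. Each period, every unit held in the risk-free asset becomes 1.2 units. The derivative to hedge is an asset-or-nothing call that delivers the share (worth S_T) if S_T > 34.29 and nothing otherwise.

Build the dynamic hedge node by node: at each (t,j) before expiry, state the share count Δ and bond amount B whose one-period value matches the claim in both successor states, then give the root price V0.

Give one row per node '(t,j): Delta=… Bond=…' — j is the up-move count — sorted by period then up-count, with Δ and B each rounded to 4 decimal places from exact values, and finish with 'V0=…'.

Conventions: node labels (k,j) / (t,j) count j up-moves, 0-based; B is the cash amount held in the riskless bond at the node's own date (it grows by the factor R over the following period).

Since d<R<u, set p* = (R−d)/(u−d) = 0.6327; price each node as the discounted p*-expectation of its children.
Payoffs at expiry: V(2,0)=0.0000, V(2,1)=0.0000, V(2,2)=38.0880
(1,0): S=17.8000. Δ = (V_up−V_dn)/(S_up−S_dn) = (0.0000−0.0000)/(24.5640−15.8420) = 0.0000. V = [p*·0.0000 + (1−p*)·0.0000]/1.2 = 0.0000. B = V − Δ·S = 0.0000.
(1,1): S=27.6000. Δ = (V_up−V_dn)/(S_up−S_dn) = (38.0880−0.0000)/(38.0880−24.5640) = 2.8163. V = [p*·38.0880 + (1−p*)·0.0000]/1.2 = 20.0804. B = V − Δ·S = -57.6502.
(0,0): S=20.0000. Δ = (V_up−V_dn)/(S_up−S_dn) = (20.0804−0.0000)/(27.6000−17.8000) = 2.0490. V = [p*·20.0804 + (1−p*)·0.0000]/1.2 = 10.5866. B = V − Δ·S = -30.3938.
As a check, the time-0 holding Δ(0,0)·S0 + B(0,0) comes to 10.5866 — exactly V0.

(0,0): Delta=2.0490 Bond=-30.3938
(1,0): Delta=0.0000 Bond=0.0000
(1,1): Delta=2.8163 Bond=-57.6502
V0=10.5866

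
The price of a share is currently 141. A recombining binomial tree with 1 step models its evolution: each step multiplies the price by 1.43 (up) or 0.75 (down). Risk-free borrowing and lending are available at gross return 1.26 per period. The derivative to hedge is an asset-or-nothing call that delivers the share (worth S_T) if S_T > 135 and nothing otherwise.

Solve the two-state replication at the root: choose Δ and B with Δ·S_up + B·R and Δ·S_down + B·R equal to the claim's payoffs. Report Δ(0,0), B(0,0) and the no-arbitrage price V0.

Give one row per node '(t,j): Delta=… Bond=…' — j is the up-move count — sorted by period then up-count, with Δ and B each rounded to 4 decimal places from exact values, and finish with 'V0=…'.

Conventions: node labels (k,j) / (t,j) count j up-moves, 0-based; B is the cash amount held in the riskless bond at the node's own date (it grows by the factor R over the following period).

No-arbitrage ⇒ martingale measure with p* = (R−d)/(u−d) = 0.7500.
At maturity the claim pays: V(1,0)=0.0000, V(1,1)=201.6300
Node (0,0) S=141.0000: V=(p*·201.6300+(1−p*)·0.0000)/1.26=120.0179; Δ=(201.6300−0.0000)/(201.6300−105.7500)=2.1029; B=V−Δ·S=-176.4968
As a check, the time-0 holding Δ(0,0)·S0 + B(0,0) comes to 120.0179 — exactly V0.

(0,0): Delta=2.1029 Bond=-176.4968
V0=120.0179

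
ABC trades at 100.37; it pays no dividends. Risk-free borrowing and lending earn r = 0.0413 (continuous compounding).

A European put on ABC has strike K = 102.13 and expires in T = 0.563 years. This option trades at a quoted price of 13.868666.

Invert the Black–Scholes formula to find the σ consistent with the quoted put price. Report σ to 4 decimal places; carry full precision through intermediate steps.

sigma = 0.4752

At σ = 0.4752 the Black–Scholes value reproduces the quote:
σ√T = 0.4752·√0.563 = 0.356558
d₁ = (ln(S/K) + (r+σ²/2)T) / (σ√T) = (ln(100.37/102.13) + (0.0413+0.4752²/2)·0.563) / 0.356558 = (-0.017383 + 0.086819) / 0.356558 = 0.194739
d₂ = d₁ − σ√T = 0.194739 − 0.356558 = -0.161820
e^{−rT} = 0.977016
N(−d₁) = 0.422799,  N(−d₂) = 0.564276
V = K·e^{−rT}·N(−d₂) − S·N(−d₁) = 56.304981 − 42.436315 = 13.868666 (the observed quote) — the price is monotone increasing in volatility, hence this σ is the only solution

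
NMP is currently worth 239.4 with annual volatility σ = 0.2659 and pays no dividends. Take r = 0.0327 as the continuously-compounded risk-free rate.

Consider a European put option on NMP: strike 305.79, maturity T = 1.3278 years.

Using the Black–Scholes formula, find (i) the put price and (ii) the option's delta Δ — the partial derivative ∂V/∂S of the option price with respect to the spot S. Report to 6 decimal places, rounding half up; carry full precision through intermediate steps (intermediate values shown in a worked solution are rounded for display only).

price = 65.771679
Δ = -0.692846

σ√T = 0.2659·√1.3278 = 0.306397
d₁ = (ln(S/K) + (r+σ²/2)T) / (σ√T) = (ln(239.4/305.79) + (0.0327+0.2659²/2)·1.3278) / 0.306397 = (-0.244763 + 0.090359) / 0.306397 = -0.503935
d₂ = d₁ − σ√T = -0.503935 − 0.306397 = -0.810332
e^{−rT} = 0.957510
N(−d₁) = 0.692846,  N(−d₂) = 0.791125
Put price V = K·e^{−rT}·N(−d₂) − S·N(−d₁) = 231.639101 − 165.867422 = 65.771679
Δ = −N(−d₁) = -0.692846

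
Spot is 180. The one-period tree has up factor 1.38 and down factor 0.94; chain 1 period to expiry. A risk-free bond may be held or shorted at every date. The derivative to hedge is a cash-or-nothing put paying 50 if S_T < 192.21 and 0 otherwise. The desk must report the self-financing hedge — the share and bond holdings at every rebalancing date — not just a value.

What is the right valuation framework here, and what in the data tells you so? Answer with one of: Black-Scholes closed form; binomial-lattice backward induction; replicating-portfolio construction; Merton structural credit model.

framework: replicating-portfolio construction

Key observation: the task asks for the hedge itself — share and bond holdings at every node of the 1-period tree on spot 180 with factors 1.38/0.94 — which is exactly what the replicating-portfolio construction produces.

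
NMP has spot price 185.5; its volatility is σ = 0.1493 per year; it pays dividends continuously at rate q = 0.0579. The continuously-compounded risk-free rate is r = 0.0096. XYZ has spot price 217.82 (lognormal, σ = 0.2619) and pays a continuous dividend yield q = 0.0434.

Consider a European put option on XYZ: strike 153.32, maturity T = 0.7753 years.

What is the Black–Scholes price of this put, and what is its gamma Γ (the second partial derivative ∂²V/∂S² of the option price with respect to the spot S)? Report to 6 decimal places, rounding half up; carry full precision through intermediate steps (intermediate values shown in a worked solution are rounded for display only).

σ√T = 0.2619·√0.7753 = 0.230606
d₁ = (ln(S/K) + (r−q+σ²/2)T) / (σ√T) = (ln(217.82/153.32) + (0.0096−0.0434+0.2619²/2)·0.7753) / 0.230606 = (0.351142 + 0.000384) / 0.230606 = 1.524359
d₂ = d₁ − σ√T = 1.524359 − 0.230606 = 1.293753
e^{−rT} = 0.992585
e^{−qT} = 0.966912
N(−d₁) = 0.063710,  N(−d₂) = 0.097875
Put price V = K·e^{−rT}·N(−d₂) − S·e^{−qT}·N(−d₁) = 14.894971 − 13.418034 = 1.476937
φ(d₁) = (1/√(2π))·e^{−d₁²/2} = 0.124834
Γ = e^{−qT}·φ(d₁) / (S·σ·√T) = 0.002403

price = 1.476937
Γ = 0.002403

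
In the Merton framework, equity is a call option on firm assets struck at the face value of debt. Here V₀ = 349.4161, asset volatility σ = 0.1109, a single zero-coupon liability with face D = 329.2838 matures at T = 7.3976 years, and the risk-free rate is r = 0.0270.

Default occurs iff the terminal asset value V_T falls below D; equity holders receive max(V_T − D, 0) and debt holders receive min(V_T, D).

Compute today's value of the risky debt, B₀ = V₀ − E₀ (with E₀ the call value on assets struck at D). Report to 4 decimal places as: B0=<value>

B0=259.7148

Apply the equity-as-call identities (strike 329.2838, horizon 7.3976 years):
d₁ = [ln(V₀/D) + (r + σ²/2)T] / (σ√T)
   = [ln(349.4161/329.2838) + (0.0270 + 0.5·0.1109²)·7.3976] / (0.1109·√7.3976)
   = [0.059343 + 0.245226] / 0.301632 = 1.009740
d₂ = d₁ − σ√T = 1.009740 − 0.301632 = 0.708108
N(d₁) = 0.843690,  N(d₂) = 0.760561,  e^(−rT) = 0.818948
E₀ = V₀·N(d₁) − D·e^(−rT)·N(d₂)
   = 349.4161·0.843690 − 329.2838·0.818948·0.760561 = 89.701318
B₀ = V₀ − E₀ = 349.4161 − 89.701318 = 259.714782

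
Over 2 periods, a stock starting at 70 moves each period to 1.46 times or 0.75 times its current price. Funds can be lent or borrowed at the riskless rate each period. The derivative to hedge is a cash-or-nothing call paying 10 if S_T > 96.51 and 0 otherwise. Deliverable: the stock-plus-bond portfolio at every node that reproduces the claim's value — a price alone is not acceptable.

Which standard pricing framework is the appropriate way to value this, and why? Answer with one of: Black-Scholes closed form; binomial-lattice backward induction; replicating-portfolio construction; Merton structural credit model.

framework: replicating-portfolio construction

Key observation: the deliverable is the dynamic trading strategy on the 2-step tree (spot 70, moves 1.46 and 0.75), so the valuation must go through the node-by-node replicating-portfolio solve.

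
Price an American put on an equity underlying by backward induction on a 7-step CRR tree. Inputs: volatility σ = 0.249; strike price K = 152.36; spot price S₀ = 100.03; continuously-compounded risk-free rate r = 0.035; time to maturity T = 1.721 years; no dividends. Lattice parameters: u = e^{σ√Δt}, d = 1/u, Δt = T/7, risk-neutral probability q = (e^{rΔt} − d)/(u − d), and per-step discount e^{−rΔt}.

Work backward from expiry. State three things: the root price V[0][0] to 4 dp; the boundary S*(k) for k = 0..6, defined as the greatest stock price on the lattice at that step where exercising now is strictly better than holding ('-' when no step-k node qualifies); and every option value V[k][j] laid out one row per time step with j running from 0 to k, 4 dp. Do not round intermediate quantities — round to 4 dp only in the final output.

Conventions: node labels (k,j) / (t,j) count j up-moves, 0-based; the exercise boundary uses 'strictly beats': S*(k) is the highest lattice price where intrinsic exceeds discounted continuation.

params: Δt=0.24586 u=1.13141 d=0.88385 q=0.50408 e^(-rΔt)=0.99143
t_7 payoffs: 110.2106 98.4050 83.2929 63.9481 39.1851 7.4863 0.0000 0.0000
t_6: node(6,0) S=47.6883 payoff=104.6717 vs cont=103.3663 → 104.6717 [stop]  node(6,1) S=61.0451 payoff=91.3149 vs cont=90.0094 → 91.3149 [stop]  node(6,2) S=78.1431 payoff=74.2169 vs cont=72.9115 → 74.2169 [stop]  node(6,3) S=100.0300 payoff=52.3300 vs cont=51.0246 → 52.3300 [stop]  node(6,4) S=128.0471 payoff=24.3129 vs cont=23.0074 → 24.3129 [stop]  node(6,5) S=163.9115 payoff=0.0000 vs cont=3.6808 → 3.6808 [wait]  node(6,6) S=209.8210 payoff=0.0000 vs cont=0.0000 → 0.0000 [wait]  ⇒ S*(6)=128.0471
t_5: node(5,0) S=53.9550 payoff=98.4050 vs cont=97.0996 → 98.4050 [stop]  node(5,1) S=69.0671 payoff=83.2929 vs cont=81.9875 → 83.2929 [stop]  node(5,2) S=88.4119 payoff=63.9481 vs cont=62.6427 → 63.9481 [stop]  node(5,3) S=113.1749 payoff=39.1851 vs cont=37.8797 → 39.1851 [stop]  node(5,4) S=144.8737 payoff=7.4863 vs cont=13.7934 → 13.7934 [wait]  node(5,5) S=185.4510 payoff=0.0000 vs cont=1.8097 → 1.8097 [wait]  ⇒ S*(5)=113.1749
t_4: node(4,0) S=61.0451 payoff=91.3149 vs cont=90.0094 → 91.3149 [stop]  node(4,1) S=78.1431 payoff=74.2169 vs cont=72.9115 → 74.2169 [stop]  node(4,2) S=100.0300 payoff=52.3300 vs cont=51.0246 → 52.3300 [stop]  node(4,3) S=128.0471 payoff=24.3129 vs cont=26.1595 → 26.1595 [wait]  node(4,4) S=163.9115 payoff=0.0000 vs cont=7.6862 → 7.6862 [wait]  ⇒ S*(4)=100.0300
t_3: node(3,0) S=69.0671 payoff=83.2929 vs cont=81.9875 → 83.2929 [stop]  node(3,1) S=88.4119 payoff=63.9481 vs cont=62.6427 → 63.9481 [stop]  node(3,2) S=113.1749 payoff=39.1851 vs cont=38.8026 → 39.1851 [stop]  node(3,3) S=144.8737 payoff=7.4863 vs cont=16.7031 → 16.7031 [wait]  ⇒ S*(3)=113.1749
t_2: node(2,0) S=78.1431 payoff=74.2169 vs cont=72.9115 → 74.2169 [stop]  node(2,1) S=100.0300 payoff=52.3300 vs cont=51.0246 → 52.3300 [stop]  node(2,2) S=128.0471 payoff=24.3129 vs cont=27.6137 → 27.6137 [wait]  ⇒ S*(2)=100.0300
t_1: node(1,0) S=88.4119 payoff=63.9481 vs cont=62.6427 → 63.9481 [stop]  node(1,1) S=113.1749 payoff=39.1851 vs cont=39.5293 → 39.5293 [wait]  ⇒ S*(1)=88.4119
t_0: node(0,0) S=100.0300 payoff=52.3300 vs cont=51.1966 → 52.3300 [stop]  ⇒ S*(0)=100.0300

price = 52.3300
boundary = 100.0300 88.4119 100.0300 113.1749 100.0300 113.1749 128.0471
tree:
52.3300
63.9481 39.5293
74.2169 52.3300 27.6137
83.2929 63.9481 39.1851 16.7031
91.3149 74.2169 52.3300 26.1595 7.6862
98.4050 83.2929 63.9481 39.1851 13.7934 1.8097
104.6717 91.3149 74.2169 52.3300 24.3129 3.6808 0.0000
110.2106 98.4050 83.2929 63.9481 39.1851 7.4863 0.0000 0.0000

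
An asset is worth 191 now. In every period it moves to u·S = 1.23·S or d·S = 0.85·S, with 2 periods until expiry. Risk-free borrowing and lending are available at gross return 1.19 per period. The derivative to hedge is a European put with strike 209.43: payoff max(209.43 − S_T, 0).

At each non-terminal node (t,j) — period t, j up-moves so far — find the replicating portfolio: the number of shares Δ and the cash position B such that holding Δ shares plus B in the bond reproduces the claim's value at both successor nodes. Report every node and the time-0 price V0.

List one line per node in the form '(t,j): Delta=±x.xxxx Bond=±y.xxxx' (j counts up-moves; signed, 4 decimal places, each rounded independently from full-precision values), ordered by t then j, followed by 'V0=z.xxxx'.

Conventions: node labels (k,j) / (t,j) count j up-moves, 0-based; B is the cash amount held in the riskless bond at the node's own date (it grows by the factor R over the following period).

(0,0): Delta=-0.1761 Bond=35.4862
(1,0): Delta=-1.0000 Bond=175.9916
(1,1): Delta=-0.1091 Bond=26.4918
V0=1.8544

No-arbitrage ⇒ martingale measure with p* = (R−d)/(u−d) = 0.8947.
Payoffs at expiry: V(2,0)=71.4325, V(2,1)=9.7395, V(2,2)=0.0000
  t=1,j=0: stock 162.3500 → up 199.6905 (V=9.7395), down 137.9975 (V=71.4325). Price 13.6416; hedge Δ=-1.0000, bond B=175.9916.
  t=1,j=1: stock 234.9300 → up 288.9639 (V=0.0000), down 199.6905 (V=9.7395). Price 0.8615; hedge Δ=-0.1091, bond B=26.4918.
  t=0,j=0: stock 191.0000 → up 234.9300 (V=0.8615), down 162.3500 (V=13.6416). Price 1.8544; hedge Δ=-0.1761, bond B=35.4862.
As a check, the time-0 holding Δ(0,0)·S0 + B(0,0) comes to 1.8544 — exactly V0.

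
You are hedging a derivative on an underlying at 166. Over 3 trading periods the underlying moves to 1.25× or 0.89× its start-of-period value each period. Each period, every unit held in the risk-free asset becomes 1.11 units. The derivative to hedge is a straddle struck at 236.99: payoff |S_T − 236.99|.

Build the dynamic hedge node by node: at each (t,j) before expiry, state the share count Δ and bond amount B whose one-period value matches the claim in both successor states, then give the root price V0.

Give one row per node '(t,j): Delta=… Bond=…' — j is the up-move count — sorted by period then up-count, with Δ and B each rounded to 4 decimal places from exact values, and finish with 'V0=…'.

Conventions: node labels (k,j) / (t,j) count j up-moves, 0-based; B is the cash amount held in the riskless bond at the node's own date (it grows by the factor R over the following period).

(0,0): Delta=-0.1151 Bond=55.5113
(1,0): Delta=-1.0000 Bond=192.3464
(1,1): Delta=0.2858 Bond=-21.5736
(2,0): Delta=-1.0000 Bond=213.5045
(2,1): Delta=-1.0000 Bond=213.5045
(2,2): Delta=0.8684 Bond=-175.0520
V0=36.3977

Arbitrage-free pricing uses the up-move probability p* = (R−d)/(u−d) = 0.6111, discounting each step at R = 1.11.
Payoffs at expiry: V(3,0)=119.9651, V(3,1)=72.6293, V(3,2)=6.1463, V(3,3)=87.2287
Node (2,0) S=131.4886: V=(p*·72.6293+(1−p*)·119.9651)/1.11=82.0159; Δ=(72.6293−119.9651)/(164.3607−117.0249)=-1.0000; B=V−Δ·S=213.5045
Node (2,1) S=184.6750: V=(p*·6.1463+(1−p*)·72.6293)/1.11=28.8295; Δ=(6.1463−72.6293)/(230.8438−164.3608)=-1.0000; B=V−Δ·S=213.5045
Node (2,2) S=259.3750: V=(p*·87.2287+(1−p*)·6.1463)/1.11=50.1772; Δ=(87.2287−6.1463)/(324.2188−230.8438)=0.8684; B=V−Δ·S=-175.0520
Node (1,0) S=147.7400: V=(p*·28.8295+(1−p*)·82.0159)/1.11=44.6064; Δ=(28.8295−82.0159)/(184.6750−131.4886)=-1.0000; B=V−Δ·S=192.3464
Node (1,1) S=207.5000: V=(p*·50.1772+(1−p*)·28.8295)/1.11=37.7255; Δ=(50.1772−28.8295)/(259.3750−184.6750)=0.2858; B=V−Δ·S=-21.5736
Node (0,0) S=166.0000: V=(p*·37.7255+(1−p*)·44.6064)/1.11=36.3977; Δ=(37.7255−44.6064)/(207.5000−147.7400)=-0.1151; B=V−Δ·S=55.5113
Verification: the root portfolio costs Δ(0,0)·S0 + B(0,0) = 36.3977, matching V0.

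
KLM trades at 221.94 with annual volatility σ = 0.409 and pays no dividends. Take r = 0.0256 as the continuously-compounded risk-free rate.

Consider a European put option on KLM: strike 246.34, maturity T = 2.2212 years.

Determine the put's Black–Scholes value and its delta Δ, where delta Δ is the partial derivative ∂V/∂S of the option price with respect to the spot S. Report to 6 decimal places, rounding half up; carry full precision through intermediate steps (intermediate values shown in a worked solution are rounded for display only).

σ√T = 0.409·√2.2212 = 0.609561
d₁ = (ln(S/K) + (r+σ²/2)T) / (σ√T) = (ln(221.94/246.34) + (0.0256+0.409²/2)·2.2212) / 0.609561 = (-0.104306 + 0.242645) / 0.609561 = 0.226949
d₂ = d₁ − σ√T = 0.226949 − 0.609561 = -0.382612
e^{−rT} = 0.944724
N(−d₁) = 0.410232,  N(−d₂) = 0.648996
Put price V = K·e^{−rT}·N(−d₂) − S·N(−d₁) = 151.036497 − 91.046805 = 59.989692
Δ = −N(−d₁) = -0.410232

price = 59.989692
Δ = -0.410232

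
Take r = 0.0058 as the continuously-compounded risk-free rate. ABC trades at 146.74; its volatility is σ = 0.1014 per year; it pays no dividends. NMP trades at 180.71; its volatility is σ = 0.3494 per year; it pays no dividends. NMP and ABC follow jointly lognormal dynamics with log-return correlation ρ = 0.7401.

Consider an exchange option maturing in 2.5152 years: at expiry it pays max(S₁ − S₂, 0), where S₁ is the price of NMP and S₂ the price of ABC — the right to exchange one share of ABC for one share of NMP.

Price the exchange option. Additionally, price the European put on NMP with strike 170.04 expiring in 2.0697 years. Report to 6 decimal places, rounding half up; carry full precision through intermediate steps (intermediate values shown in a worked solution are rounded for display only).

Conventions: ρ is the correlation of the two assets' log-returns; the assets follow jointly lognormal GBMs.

σ_eff = √(σ₁² + σ₂² − 2ρσ₁σ₂) = √(0.3494² + 0.1014² − 2·0.7401·0.3494·0.1014) = 0.282701
d₁ = (ln(S₁/S₂) + (q₂ − q₁ + σ_eff²/2)T) / (σ_eff√T) = (ln(180.71/146.74) + (0.0 − 0.0 + 0.039960)·2.5152) / 0.448347 = 0.688616
d₂ = d₁ − σ_eff√T = 0.688616 − 0.448347 = 0.240269
N(d₁) = 0.754467,  N(d₂) = 0.594939
V = S₁·e^{−q₁T}·N(d₁) − S₂·e^{−q₂T}·N(d₂) = 136.339806 − 87.301352 = 49.038454
[vanilla: NMP put K=170.04]
σ√T = 0.3494·√2.0697 = 0.502663
d₁ = (ln(S/K) + (r+σ²/2)T) / (σ√T) = (ln(180.71/170.04) + (0.0058+0.3494²/2)·2.0697) / 0.502663 = (0.060860 + 0.138339) / 0.502663 = 0.396288
d₂ = d₁ − σ√T = 0.396288 − 0.502663 = -0.106375
e^{−rT} = 0.988068
N(−d₁) = 0.345946,  N(−d₂) = 0.542358
price = K·e^{−rT}·N(−d₂) − S·N(−d₁) = 91.122044 − 62.515983 = 28.606061

exchange price = 49.038454
price(NMP put K=170.04) = 28.606061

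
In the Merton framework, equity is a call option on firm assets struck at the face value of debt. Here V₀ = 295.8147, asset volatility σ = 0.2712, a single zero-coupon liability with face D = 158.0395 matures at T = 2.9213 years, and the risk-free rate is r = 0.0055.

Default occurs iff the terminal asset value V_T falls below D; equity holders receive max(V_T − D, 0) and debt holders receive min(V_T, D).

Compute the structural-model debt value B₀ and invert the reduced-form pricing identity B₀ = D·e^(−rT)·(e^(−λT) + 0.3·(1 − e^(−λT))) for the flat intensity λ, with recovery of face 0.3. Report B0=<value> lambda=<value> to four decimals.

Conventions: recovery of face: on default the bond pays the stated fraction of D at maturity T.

B0=151.8404 lambda=0.0118

Equity is a call on the firm's assets struck at D = 158.0395:
d₁ = [ln(V₀/D) + (r + σ²/2)T] / (σ√T)
   = [ln(295.8147/158.0395) + (0.0055 + 0.5·0.2712²)·2.9213] / (0.2712·√2.9213)
   = [0.626888 + 0.123497] / 0.463530 = 1.618850
d₂ = d₁ − σ√T = 1.618850 − 0.463530 = 1.155320
N(d₁) = 0.947260,  N(d₂) = 0.876020,  e^(−rT) = 0.984061
E₀ = V₀·N(d₁) − D·e^(−rT)·N(d₂)
   = 295.8147·0.947260 − 158.0395·0.984061·0.876020 = 143.974343
B₀ = V₀ − E₀ = 295.8147 − 143.974343 = 151.840357
e^(−λT) = (B₀·e^(rT)/D − 0.3)/(1 − 0.3) = (151.8404·1.016197/158.0395 − 0.3)/0.7 = 0.96619513
λ = −ln(0.96619513)/2.9213 = 0.011772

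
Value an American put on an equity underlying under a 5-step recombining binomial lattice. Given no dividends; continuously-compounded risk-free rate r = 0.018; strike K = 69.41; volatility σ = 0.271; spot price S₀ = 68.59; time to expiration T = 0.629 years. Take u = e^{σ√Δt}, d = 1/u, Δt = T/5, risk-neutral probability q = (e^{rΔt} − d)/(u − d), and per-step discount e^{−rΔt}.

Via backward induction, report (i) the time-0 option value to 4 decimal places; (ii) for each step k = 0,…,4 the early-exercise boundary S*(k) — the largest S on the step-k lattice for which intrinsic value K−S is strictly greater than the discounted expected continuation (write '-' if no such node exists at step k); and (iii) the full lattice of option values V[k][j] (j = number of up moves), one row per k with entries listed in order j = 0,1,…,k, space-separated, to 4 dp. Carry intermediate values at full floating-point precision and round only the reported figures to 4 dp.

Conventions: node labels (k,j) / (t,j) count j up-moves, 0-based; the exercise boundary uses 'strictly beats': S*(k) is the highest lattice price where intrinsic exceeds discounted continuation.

price = 6.2489
boundary = - - - 51.4078 56.5943
tree:
6.2489
9.2791 3.0957
13.2482 5.1540 0.9486
18.0022 8.3172 1.8561 0.0000
22.7134 12.8157 3.6317 0.0000 0.0000
26.9929 18.0022 7.1059 0.0000 0.0000 0.0000

params: Δt=0.12580 u=1.10089 d=0.90836 q=0.48776 e^(-rΔt)=0.99774
t_5 payoffs: 26.9929 18.0022 7.1059 0.0000 0.0000 0.0000
t_4: node(4,0) S=46.6966 payoff=22.7134 vs cont=22.5564 → 22.7134 [stop]  node(4,1) S=56.5943 payoff=12.8157 vs cont=12.6587 → 12.8157 [stop]  node(4,2) S=68.5900 payoff=0.8200 vs cont=3.6317 → 3.6317 [wait]  node(4,3) S=83.1283 payoff=0.0000 vs cont=0.0000 → 0.0000 [wait]  node(4,4) S=100.7481 payoff=0.0000 vs cont=0.0000 → 0.0000 [wait]  ⇒ S*(4)=56.5943
t_3: node(3,0) S=51.4078 payoff=18.0022 vs cont=17.8452 → 18.0022 [stop]  node(3,1) S=62.3041 payoff=7.1059 vs cont=8.3172 → 8.3172 [wait]  node(3,2) S=75.5101 payoff=0.0000 vs cont=1.8561 → 1.8561 [wait]  node(3,3) S=91.5151 payoff=0.0000 vs cont=0.0000 → 0.0000 [wait]  ⇒ S*(3)=51.4078
t_2: node(2,0) S=56.5943 payoff=12.8157 vs cont=13.2482 → 13.2482 [wait]  node(2,1) S=68.5900 payoff=0.8200 vs cont=5.1540 → 5.1540 [wait]  node(2,2) S=83.1283 payoff=0.0000 vs cont=0.9486 → 0.9486 [wait]  ⇒ S*(2)=-
t_1: node(1,0) S=62.3041 payoff=7.1059 vs cont=9.2791 → 9.2791 [wait]  node(1,1) S=75.5101 payoff=0.0000 vs cont=3.0957 → 3.0957 [wait]  ⇒ S*(1)=-
t_0: node(0,0) S=68.5900 payoff=0.8200 vs cont=6.2489 → 6.2489 [wait]  ⇒ S*(0)=-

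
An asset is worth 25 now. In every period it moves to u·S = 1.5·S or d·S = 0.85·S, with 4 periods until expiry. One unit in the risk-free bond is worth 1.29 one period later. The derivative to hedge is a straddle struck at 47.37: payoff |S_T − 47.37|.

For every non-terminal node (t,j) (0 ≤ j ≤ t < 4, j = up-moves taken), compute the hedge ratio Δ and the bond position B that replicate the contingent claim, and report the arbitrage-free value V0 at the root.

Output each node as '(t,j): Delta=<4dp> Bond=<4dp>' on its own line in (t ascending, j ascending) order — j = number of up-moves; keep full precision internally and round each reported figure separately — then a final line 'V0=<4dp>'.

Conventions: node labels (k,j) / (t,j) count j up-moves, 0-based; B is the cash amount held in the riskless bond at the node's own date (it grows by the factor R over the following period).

Under the risk-neutral measure, an up-move has probability p* = (R−d)/(u−d) = 0.6769 and values discount at R = 1.29.
Terminal payoffs: V(4,0)=34.3198, V(4,1)=24.3403, V(4,2)=6.7294, V(4,3)=24.3488, V(4,4)=79.1925
Node (3,0) S=15.3531: V=(p*·24.3403+(1−p*)·34.3198)/1.29=21.3678; Δ=(24.3403−34.3198)/(23.0297−13.0502)=-1.0000; B=V−Δ·S=36.7209
Node (3,1) S=27.0937: V=(p*·6.7294+(1−p*)·24.3403)/1.29=9.6272; Δ=(6.7294−24.3403)/(40.6406−23.0297)=-1.0000; B=V−Δ·S=36.7209
Node (3,2) S=47.8125: V=(p*·24.3488+(1−p*)·6.7294)/1.29=14.4623; Δ=(24.3488−6.7294)/(71.7188−40.6406)=0.5669; B=V−Δ·S=-12.6445
Node (3,3) S=84.3750: V=(p*·79.1925+(1−p*)·24.3488)/1.29=47.6541; Δ=(79.1925−24.3488)/(126.5625−71.7188)=1.0000; B=V−Δ·S=-36.7209
Node (2,0) S=18.0625: V=(p*·9.6272+(1−p*)·21.3678)/1.29=10.4033; Δ=(9.6272−21.3678)/(27.0937−15.3531)=-1.0000; B=V−Δ·S=28.4658
Node (2,1) S=31.8750: V=(p*·14.4623+(1−p*)·9.6272)/1.29=10.0001; Δ=(14.4623−9.6272)/(47.8125−27.0938)=0.2334; B=V−Δ·S=2.5615
Node (2,2) S=56.2500: V=(p*·47.6541+(1−p*)·14.4623)/1.29=28.6283; Δ=(47.6541−14.4623)/(84.3750−47.8125)=0.9078; B=V−Δ·S=-22.4360
Node (1,0) S=21.2500: V=(p*·10.0001+(1−p*)·10.4033)/1.29=7.8530; Δ=(10.0001−10.4033)/(31.8750−18.0625)=-0.0292; B=V−Δ·S=8.4733
Node (1,1) S=37.5000: V=(p*·28.6283+(1−p*)·10.0001)/1.29=17.5271; Δ=(28.6283−10.0001)/(56.2500−31.8750)=0.7642; B=V−Δ·S=-11.1317
Node (0,0) S=25.0000: V=(p*·17.5271+(1−p*)·7.8530)/1.29=11.1641; Δ=(17.5271−7.8530)/(37.5000−21.2500)=0.5953; B=V−Δ·S=-3.7192
Verification: the root portfolio costs Δ(0,0)·S0 + B(0,0) = 11.1641, matching V0.

(0,0): Delta=0.5953 Bond=-3.7192
(1,0): Delta=-0.0292 Bond=8.4733
(1,1): Delta=0.7642 Bond=-11.1317
(2,0): Delta=-1.0000 Bond=28.4658
(2,1): Delta=0.2334 Bond=2.5615
(2,2): Delta=0.9078 Bond=-22.4360
(3,0): Delta=-1.0000 Bond=36.7209
(3,1): Delta=-1.0000 Bond=36.7209
(3,2): Delta=0.5669 Bond=-12.6445
(3,3): Delta=1.0000 Bond=-36.7209
V0=11.1641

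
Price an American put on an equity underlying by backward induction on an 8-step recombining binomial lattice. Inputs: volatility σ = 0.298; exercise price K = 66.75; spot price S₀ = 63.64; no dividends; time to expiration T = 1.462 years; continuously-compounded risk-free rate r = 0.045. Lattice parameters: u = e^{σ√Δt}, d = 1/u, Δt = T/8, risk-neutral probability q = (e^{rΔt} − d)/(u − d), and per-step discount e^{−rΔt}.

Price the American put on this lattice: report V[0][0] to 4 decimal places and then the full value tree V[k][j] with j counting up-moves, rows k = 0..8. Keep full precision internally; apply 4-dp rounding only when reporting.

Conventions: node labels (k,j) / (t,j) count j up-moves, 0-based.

price = 9.1585
tree:
9.1585
12.9272 5.5487
17.6759 8.4016 2.7933
23.3238 12.3313 4.6187 1.0177
28.5181 17.4237 7.4528 1.8666 0.1873
33.0911 23.3238 11.6480 3.3891 0.3781 0.0000
37.1171 28.5181 17.4237 6.0765 0.7632 0.0000 0.0000
40.6616 33.0911 23.3238 10.7221 1.5407 0.0000 0.0000 0.0000
43.7821 37.1171 28.5181 17.4237 3.1100 0.0000 0.0000 0.0000 0.0000

Δt=0.18275, u=1.13586, d=0.88039, q=0.50052, disc=e^(-rΔt)=0.99181
k=8 terminal: V=max(K-S,0) → 43.7821 37.1171 28.5181 17.4237 3.1100 0.0000 0.0000 0.0000 0.0000
k=7: j=0 S=26.0884 intr=40.6616 cont=40.1149 V=40.6616[EX]; j=1 S=33.6589 intr=33.0911 cont=32.5444 V=33.0911[EX]; j=2 S=43.4262 intr=23.3238 cont=22.7771 V=23.3238[EX]; j=3 S=56.0279 intr=10.7221 cont=10.1754 V=10.7221[EX]; j=4 S=72.2863 intr=0.0000 cont=1.5407 V=1.5407[hold]; j=5 S=93.2627 intr=0.0000 cont=0.0000 V=0.0000[hold]; j=6 S=120.3262 intr=0.0000 cont=0.0000 V=0.0000[hold]; j=7 S=155.2431 intr=0.0000 cont=0.0000 V=0.0000[hold]
k=6: j=0 S=29.6329 intr=37.1171 cont=36.5704 V=37.1171[EX]; j=1 S=38.2319 intr=28.5181 cont=27.9714 V=28.5181[EX]; j=2 S=49.3263 intr=17.4237 cont=16.8771 V=17.4237[EX]; j=3 S=63.6400 intr=3.1100 cont=6.0765 V=6.0765[hold]; j=4 S=82.1074 intr=0.0000 cont=0.7632 V=0.7632[hold]; j=5 S=105.9337 intr=0.0000 cont=0.0000 V=0.0000[hold]; j=6 S=136.6741 intr=0.0000 cont=0.0000 V=0.0000[hold]
k=5: j=0 S=33.6589 intr=33.0911 cont=32.5444 V=33.0911[EX]; j=1 S=43.4262 intr=23.3238 cont=22.7771 V=23.3238[EX]; j=2 S=56.0279 intr=10.7221 cont=11.6480 V=11.6480[hold]; j=3 S=72.2863 intr=0.0000 cont=3.3891 V=3.3891[hold]; j=4 S=93.2627 intr=0.0000 cont=0.3781 V=0.3781[hold]; j=5 S=120.3262 intr=0.0000 cont=0.0000 V=0.0000[hold]
k=4: j=0 S=38.2319 intr=28.5181 cont=27.9714 V=28.5181[EX]; j=1 S=49.3263 intr=17.4237 cont=17.3367 V=17.4237[EX]; j=2 S=63.6400 intr=3.1100 cont=7.4528 V=7.4528[hold]; j=3 S=82.1074 intr=0.0000 cont=1.8666 V=1.8666[hold]; j=4 S=105.9337 intr=0.0000 cont=0.1873 V=0.1873[hold]
k=3: j=0 S=43.4262 intr=23.3238 cont=22.7771 V=23.3238[EX]; j=1 S=56.0279 intr=10.7221 cont=12.3313 V=12.3313[hold]; j=2 S=72.2863 intr=0.0000 cont=4.6187 V=4.6187[hold]; j=3 S=93.2627 intr=0.0000 cont=1.0177 V=1.0177[hold]
k=2: j=0 S=49.3263 intr=17.4237 cont=17.6759 V=17.6759[hold]; j=1 S=63.6400 intr=3.1100 cont=8.4016 V=8.4016[hold]; j=2 S=82.1074 intr=0.0000 cont=2.7933 V=2.7933[hold]
k=1: j=0 S=56.0279 intr=10.7221 cont=12.9272 V=12.9272[hold]; j=1 S=72.2863 intr=0.0000 cont=5.5487 V=5.5487[hold]
k=0: j=0 S=63.6400 intr=3.1100 cont=9.1585 V=9.1585[hold]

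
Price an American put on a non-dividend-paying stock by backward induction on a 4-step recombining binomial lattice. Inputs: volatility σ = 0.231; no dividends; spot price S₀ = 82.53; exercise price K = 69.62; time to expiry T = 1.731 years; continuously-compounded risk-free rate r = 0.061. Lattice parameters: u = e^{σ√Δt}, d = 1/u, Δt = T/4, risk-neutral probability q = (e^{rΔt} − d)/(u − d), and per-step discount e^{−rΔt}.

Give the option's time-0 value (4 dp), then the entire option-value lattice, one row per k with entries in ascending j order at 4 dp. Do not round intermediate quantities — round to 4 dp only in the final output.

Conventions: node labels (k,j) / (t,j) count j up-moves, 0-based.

params: Δt=0.43275 u=1.16411 d=0.85902 q=0.54976 e^(-rΔt)=0.97395
t_4 payoffs: 24.6804 8.7195 0.0000 0.0000 0.0000
k=3: node(3,0) S=52.3149 payoff=17.3051 vs cont=15.4914 → 17.3051 [stop]  node(3,1) S=70.8951 payoff=0.0000 vs cont=3.8236 → 3.8236 [wait]  node(3,2) S=96.0743 payoff=0.0000 vs cont=0.0000 → 0.0000 [wait]  node(3,3) S=130.1963 payoff=0.0000 vs cont=0.0000 → 0.0000 [wait]
k=2: node(2,0) S=60.9005 payoff=8.7195 vs cont=9.6358 → 9.6358 [wait]  node(2,1) S=82.5300 payoff=0.0000 vs cont=1.6767 → 1.6767 [wait]  node(2,2) S=111.8415 payoff=0.0000 vs cont=0.0000 → 0.0000 [wait]
k=1: node(1,0) S=70.8951 payoff=0.0000 vs cont=5.1232 → 5.1232 [wait]  node(1,1) S=96.0743 payoff=0.0000 vs cont=0.7352 → 0.7352 [wait]
k=0: node(0,0) S=82.5300 payoff=0.0000 vs cont=2.6402 → 2.6402 [wait]

price = 2.6402
tree:
2.6402
5.1232 0.7352
9.6358 1.6767 0.0000
17.3051 3.8236 0.0000 0.0000
24.6804 8.7195 0.0000 0.0000 0.0000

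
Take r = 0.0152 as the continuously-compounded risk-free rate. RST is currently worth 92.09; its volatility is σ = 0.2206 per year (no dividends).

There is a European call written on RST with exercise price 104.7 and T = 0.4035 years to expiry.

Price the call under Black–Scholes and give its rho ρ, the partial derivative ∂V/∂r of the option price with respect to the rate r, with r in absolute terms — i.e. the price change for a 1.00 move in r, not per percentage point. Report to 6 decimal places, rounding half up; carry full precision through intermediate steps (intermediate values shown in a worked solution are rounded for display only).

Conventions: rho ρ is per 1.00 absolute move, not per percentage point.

σ√T = 0.2206·√0.4035 = 0.140129
d₁ = (ln(S/K) + (r+σ²/2)T) / (σ√T) = (ln(92.09/104.7) + (0.0152+0.2206²/2)·0.4035) / 0.140129 = (-0.128333 + 0.015951) / 0.140129 = -0.801988
d₂ = d₁ − σ√T = -0.801988 − 0.140129 = -0.942116
e^{−rT} = 0.993886
N(d₁) = 0.211280,  N(d₂) = 0.173067
Call price V = S·N(d₁) − K·e^{−rT}·N(d₂) = 19.456782 − 18.009273 = 1.447509
ρ = K·T·e^{−rT}·N(d₂) = 7.266742

price = 1.447509
ρ = 7.266742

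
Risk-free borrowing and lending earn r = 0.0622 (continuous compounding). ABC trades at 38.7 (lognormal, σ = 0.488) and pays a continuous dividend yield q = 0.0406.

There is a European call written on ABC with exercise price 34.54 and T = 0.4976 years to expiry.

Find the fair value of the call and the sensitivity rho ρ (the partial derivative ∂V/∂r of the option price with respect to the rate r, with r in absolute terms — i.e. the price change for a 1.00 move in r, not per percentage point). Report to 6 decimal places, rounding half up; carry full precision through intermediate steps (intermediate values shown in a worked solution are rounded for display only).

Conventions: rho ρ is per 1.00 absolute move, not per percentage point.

σ√T = 0.488·√0.4976 = 0.344239
d₁ = (ln(S/K) + (r−q+σ²/2)T) / (σ√T) = (ln(38.7/34.54) + (0.0622−0.0406+0.488²/2)·0.4976) / 0.344239 = (0.113722 + 0.069998) / 0.344239 = 0.533699
d₂ = d₁ − σ√T = 0.533699 − 0.344239 = 0.189460
e^{−rT} = 0.969523
e^{−qT} = 0.980000
N(d₁) = 0.703225,  N(d₂) = 0.575134
Call price V = S·e^{−qT}·N(d₁) − K·e^{−rT}·N(d₂) = 26.670516 − 19.259699 = 7.410818
ρ = K·T·e^{−rT}·N(d₂) = 9.583626

price = 7.410818
ρ = 9.583626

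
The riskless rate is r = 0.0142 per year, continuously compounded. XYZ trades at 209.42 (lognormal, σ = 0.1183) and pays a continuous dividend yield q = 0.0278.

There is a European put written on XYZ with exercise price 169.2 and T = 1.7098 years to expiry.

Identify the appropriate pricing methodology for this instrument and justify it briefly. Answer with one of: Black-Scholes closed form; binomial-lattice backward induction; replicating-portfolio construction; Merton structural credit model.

framework: Black-Scholes closed form

Key observation: a European-exercise option on XYZ struck at 169.2 — a GBM underlying with constant parameters — admits an analytic price: the data contain no early exercise, no discrete tree, no debt structure.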